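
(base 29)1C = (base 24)1H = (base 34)17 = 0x29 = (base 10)41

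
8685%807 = 615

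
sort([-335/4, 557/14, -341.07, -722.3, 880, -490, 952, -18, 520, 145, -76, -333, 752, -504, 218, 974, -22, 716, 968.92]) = [-722.3, -504, -490, -341.07, -333, -335/4, -76, -22, -18, 557/14, 145, 218, 520, 716, 752, 880, 952, 968.92, 974]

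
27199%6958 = 6325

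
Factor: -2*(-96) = 2^6*3^1 = 192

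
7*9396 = 65772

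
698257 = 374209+324048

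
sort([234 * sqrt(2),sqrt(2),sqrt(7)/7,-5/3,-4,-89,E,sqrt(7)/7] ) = [-89,-4,-5/3,sqrt(7)/7,sqrt(7)/7,sqrt(2),E,234 * sqrt(2)] 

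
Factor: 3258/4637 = 2^1*3^2*181^1*4637^(-1)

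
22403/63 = 355 + 38/63 ≈ 355.60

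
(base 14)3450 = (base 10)9086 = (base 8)21576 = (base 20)12e6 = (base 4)2031332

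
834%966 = 834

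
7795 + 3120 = 10915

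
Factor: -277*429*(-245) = 3^1*5^1*7^2*11^1*13^1*277^1 = 29114085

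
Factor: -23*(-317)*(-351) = -1*3^3*13^1*23^1*317^1 = -2559141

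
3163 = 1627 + 1536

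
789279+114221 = 903500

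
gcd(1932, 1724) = 4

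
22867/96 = 238 + 19/96 ≈ 238.20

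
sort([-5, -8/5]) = [-5, -8/5]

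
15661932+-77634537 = -61972605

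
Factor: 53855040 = 2^6 * 3^1 * 5^1 * 56099^1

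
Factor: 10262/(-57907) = -1 * 2^1 * 7^1 * 79^(-1) = -14/79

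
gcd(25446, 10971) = 3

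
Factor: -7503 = -1*3^1*41^1*61^1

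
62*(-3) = -186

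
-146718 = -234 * 627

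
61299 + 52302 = 113601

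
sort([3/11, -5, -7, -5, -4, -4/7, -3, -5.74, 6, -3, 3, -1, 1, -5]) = [-7, -5.74, -5, -5, -5, -4, -3, -3, -1, -4/7, 3/11, 1, 3, 6]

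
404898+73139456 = 73544354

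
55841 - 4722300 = -4666459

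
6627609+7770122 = 14397731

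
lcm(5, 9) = 45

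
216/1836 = 2/17 ≈ 0.118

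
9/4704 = 3/1568 ≈ 0.00191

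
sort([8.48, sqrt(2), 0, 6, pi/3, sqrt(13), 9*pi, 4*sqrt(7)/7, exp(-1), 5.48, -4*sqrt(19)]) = [-4*sqrt(19), 0, exp(-1), pi/3, sqrt(2), 4*sqrt(7)/7, sqrt(13), 5.48, 6, 8.48, 9*pi]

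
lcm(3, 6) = 6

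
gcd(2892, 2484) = 12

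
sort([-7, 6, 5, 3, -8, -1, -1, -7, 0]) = [-8, -7, -7, -1, -1, 0, 3, 5, 6]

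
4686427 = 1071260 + 3615167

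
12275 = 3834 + 8441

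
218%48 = 26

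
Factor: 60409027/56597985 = 3^(-2)*5^(-1)*7^1*103^(-1)*2143^1*4027^1*12211^(-1)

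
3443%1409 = 625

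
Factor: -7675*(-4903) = 5^2*307^1*4903^1 = 37630525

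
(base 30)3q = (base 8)164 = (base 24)4k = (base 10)116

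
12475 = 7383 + 5092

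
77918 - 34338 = 43580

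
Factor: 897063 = 3^1 * 67^1 * 4463^1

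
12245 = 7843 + 4402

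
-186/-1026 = 31/171 ≈ 0.181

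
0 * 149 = 0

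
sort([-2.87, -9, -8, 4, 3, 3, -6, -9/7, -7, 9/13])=[-9, -8, -7, -6, -2.87, -9/7, 9/13, 3, 3, 4]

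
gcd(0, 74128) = 74128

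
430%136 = 22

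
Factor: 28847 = 7^1*13^1*317^1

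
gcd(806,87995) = 1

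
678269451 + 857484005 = 1535753456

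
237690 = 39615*6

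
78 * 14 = 1092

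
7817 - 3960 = 3857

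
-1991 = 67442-69433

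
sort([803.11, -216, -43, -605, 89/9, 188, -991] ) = [-991, -605, -216, -43, 89/9, 188, 803.11] 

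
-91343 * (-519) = 47407017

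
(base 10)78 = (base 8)116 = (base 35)28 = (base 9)86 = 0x4e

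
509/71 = 7 + 12/71 ≈ 7.17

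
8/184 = 1/23≈0.0435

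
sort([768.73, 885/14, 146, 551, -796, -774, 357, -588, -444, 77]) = [-796, -774, -588, -444, 885/14, 77, 146, 357, 551, 768.73]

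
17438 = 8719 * 2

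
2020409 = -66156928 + 68177337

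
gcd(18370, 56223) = 1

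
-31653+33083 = 1430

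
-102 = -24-78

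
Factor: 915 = 3^1 * 5^1 * 61^1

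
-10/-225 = 2/45 ≈ 0.0444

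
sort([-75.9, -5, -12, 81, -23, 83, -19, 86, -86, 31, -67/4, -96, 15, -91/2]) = [-96, -86, -75.9, -91/2, -23, -19, -67/4, -12, -5, 15, 31, 81, 83, 86]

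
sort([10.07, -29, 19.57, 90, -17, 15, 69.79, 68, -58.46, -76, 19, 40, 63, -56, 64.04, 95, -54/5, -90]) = [-90, -76, -58.46, -56, -29, -17, -54/5, 10.07, 15, 19, 19.57, 40, 63, 64.04, 68, 69.79, 90, 95]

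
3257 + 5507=8764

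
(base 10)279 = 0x117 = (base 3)101100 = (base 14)15d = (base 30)99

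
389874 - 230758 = 159116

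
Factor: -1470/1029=-1*2^1*5^1*7^(-1)=-10/7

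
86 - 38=48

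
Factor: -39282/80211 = -1*2^1*6547^1*26737^(-1) = -13094/26737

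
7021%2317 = 70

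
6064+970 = 7034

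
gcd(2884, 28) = 28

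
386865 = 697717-310852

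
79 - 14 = 65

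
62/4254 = 31/2127 ≈ 0.0146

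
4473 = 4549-76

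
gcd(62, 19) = 1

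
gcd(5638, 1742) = 2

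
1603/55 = 29 + 8/55 ≈ 29.15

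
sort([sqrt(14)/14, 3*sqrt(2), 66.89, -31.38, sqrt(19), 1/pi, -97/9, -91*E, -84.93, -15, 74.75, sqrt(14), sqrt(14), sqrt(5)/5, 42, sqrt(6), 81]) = [-91*E, -84.93, -31.38, -15, -97/9, sqrt(14)/14, 1/pi, sqrt(5)/5, sqrt(6), sqrt(14), sqrt(14), 3*sqrt(2), sqrt(19), 42, 66.89, 74.75, 81]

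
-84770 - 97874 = -182644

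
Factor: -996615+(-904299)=-1*2^1*3^1*316819^1=-1900914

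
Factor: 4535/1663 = 5^1 * 907^1 * 1663^(-1)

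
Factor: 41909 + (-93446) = -1*3^1*41^1*419^1 = -51537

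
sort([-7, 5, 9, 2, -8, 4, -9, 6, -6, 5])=[-9, -8, -7, -6, 2, 4, 5, 5, 6, 9]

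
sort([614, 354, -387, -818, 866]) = [-818, -387, 354, 614, 866]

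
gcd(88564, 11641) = 7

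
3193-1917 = 1276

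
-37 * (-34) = 1258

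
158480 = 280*566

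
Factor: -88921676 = -1*2^2*2633^1*8443^1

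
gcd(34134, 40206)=6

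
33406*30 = 1002180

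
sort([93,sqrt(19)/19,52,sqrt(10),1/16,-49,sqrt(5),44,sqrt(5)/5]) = [-49,1/16,sqrt(19)/19,sqrt(5)/5,sqrt(5),sqrt(10),44,52,93]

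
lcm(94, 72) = 3384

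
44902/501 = 89 + 313/501≈89.62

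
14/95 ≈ 0.147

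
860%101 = 52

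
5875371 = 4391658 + 1483713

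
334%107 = 13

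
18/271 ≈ 0.0664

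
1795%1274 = 521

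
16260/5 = 3252 = 3252.00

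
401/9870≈0.0406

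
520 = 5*104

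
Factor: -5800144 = -1*2^4*7^1*51787^1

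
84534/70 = 1207 + 22/35≈1207.63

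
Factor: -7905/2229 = -1*5^1*17^1*31^1*743^(-1) = -2635/743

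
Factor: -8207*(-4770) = 2^1*3^2*5^1*29^1*53^1*283^1 = 39147390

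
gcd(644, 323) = 1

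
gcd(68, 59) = 1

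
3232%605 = 207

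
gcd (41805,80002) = 1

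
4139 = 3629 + 510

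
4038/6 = 673 = 673.00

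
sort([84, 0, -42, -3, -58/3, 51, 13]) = [-42, -58/3, -3, 0, 13, 51, 84]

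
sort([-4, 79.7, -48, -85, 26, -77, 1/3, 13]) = [-85, -77, -48, -4, 1/3, 13, 26, 79.7]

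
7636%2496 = 148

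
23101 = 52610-29509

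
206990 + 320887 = 527877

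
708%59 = 0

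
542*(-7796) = -4225432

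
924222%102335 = 3207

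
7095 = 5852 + 1243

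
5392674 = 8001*674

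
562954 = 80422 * 7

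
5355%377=77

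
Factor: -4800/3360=-1*2^1*5^1*7^(-1)=-10/7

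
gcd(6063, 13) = 1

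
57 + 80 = 137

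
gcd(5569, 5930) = 1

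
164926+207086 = 372012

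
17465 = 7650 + 9815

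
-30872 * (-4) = 123488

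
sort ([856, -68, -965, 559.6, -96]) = [-965, -96, -68, 559.6, 856]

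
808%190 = 48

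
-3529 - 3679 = -7208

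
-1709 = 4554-6263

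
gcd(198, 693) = 99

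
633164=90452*7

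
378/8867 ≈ 0.0426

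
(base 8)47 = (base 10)39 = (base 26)1d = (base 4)213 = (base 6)103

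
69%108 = 69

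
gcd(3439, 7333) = 1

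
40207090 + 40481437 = 80688527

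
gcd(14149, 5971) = 1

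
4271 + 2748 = 7019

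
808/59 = 13+41/59 ≈ 13.69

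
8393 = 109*77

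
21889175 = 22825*959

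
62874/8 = 31437/4 = 7859.25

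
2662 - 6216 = -3554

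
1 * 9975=9975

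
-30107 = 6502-36609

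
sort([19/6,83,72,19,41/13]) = [41/13,19/6,19,72,83]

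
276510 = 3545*78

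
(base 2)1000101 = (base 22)33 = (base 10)69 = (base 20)39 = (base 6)153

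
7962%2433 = 663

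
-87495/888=-98-157/296 ≈ -98.53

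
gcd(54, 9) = 9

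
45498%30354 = 15144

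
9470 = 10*947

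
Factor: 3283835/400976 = 2^(-4) * 5^1 * 19^(-1) * 277^1 * 1319^(-1) * 2371^1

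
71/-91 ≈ -0.780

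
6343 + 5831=12174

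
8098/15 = 539+13/15 ≈ 539.87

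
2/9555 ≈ 0.000209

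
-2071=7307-9378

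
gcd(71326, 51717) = 1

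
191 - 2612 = -2421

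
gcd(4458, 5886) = 6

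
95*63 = 5985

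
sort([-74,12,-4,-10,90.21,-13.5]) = [-74,-13.5,-10,-4,12,90.21]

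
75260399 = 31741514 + 43518885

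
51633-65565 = -13932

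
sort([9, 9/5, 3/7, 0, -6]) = [-6, 0, 3/7, 9/5, 9]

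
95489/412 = 231 + 317/412 ≈ 231.77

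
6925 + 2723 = 9648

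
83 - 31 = 52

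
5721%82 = 63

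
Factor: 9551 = 9551^1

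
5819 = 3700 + 2119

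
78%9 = 6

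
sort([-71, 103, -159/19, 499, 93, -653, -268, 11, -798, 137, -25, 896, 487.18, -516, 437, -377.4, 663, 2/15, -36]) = [-798, -653, -516, -377.4, -268, -71, -36, -25, -159/19, 2/15, 11, 93, 103, 137, 437, 487.18, 499, 663, 896]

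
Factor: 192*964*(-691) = -1*2^8*3^1*241^1*691^1 = -127895808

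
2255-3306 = -1051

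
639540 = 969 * 660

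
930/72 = 12+11/12 ≈ 12.92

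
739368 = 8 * 92421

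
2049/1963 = 1 + 86/1963 ≈ 1.04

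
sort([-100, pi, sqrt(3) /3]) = [-100, sqrt(3) /3, pi]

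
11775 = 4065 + 7710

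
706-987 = -281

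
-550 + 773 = 223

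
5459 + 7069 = 12528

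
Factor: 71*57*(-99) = -1*3^3*11^1*19^1*71^1 = -400653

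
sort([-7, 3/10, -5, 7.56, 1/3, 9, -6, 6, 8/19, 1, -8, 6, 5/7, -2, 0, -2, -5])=[-8, -7, -6, -5, -5, -2, -2, 0, 3/10, 1/3, 8/19, 5/7, 1, 6, 6, 7.56, 9]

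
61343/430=142 + 283/430 ≈ 142.66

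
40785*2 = 81570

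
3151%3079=72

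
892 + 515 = 1407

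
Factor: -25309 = -1*25309^1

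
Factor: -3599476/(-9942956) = 97^1 * 9277^1 * 2485739^(-1) = 899869/2485739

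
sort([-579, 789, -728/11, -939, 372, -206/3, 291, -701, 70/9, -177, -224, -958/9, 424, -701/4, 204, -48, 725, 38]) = [-939, -701, -579, -224, -177, -701/4, -958/9, -206/3, -728/11, -48, 70/9, 38, 204, 291, 372, 424, 725, 789]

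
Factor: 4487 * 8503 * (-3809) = -1 * 7^1 * 11^1 * 13^1 * 293^1 * 641^1 * 773^1 = -145324628449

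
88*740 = 65120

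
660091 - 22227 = 637864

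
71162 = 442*161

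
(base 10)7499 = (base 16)1d4b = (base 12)440b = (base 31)7os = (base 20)iej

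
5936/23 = 258+2/23 ≈ 258.09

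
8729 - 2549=6180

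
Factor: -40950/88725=-1*2^1*3^1*13^(-1)=-6/13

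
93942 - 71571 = 22371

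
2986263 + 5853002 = 8839265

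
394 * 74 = 29156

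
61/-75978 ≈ -0.000803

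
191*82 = 15662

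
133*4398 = 584934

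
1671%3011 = 1671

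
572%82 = 80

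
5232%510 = 132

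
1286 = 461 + 825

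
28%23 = 5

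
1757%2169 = 1757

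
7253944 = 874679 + 6379265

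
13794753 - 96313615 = -82518862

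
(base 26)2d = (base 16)41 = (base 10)65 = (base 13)50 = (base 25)2f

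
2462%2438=24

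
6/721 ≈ 0.00832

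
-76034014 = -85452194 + 9418180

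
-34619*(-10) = 346190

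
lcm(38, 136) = 2584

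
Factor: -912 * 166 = -1 * 2^5 * 3^1 * 19^1 * 83^1 = -151392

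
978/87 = 326/29 ≈ 11.24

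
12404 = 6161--6243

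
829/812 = 1 + 17/812 ≈ 1.02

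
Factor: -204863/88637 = -1*151^ (-1)*349^1 = -349/151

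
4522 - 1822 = 2700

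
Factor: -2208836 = -1*2^2*7^1*78887^1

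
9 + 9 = 18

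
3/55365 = 1/18455 ≈ 0.0000542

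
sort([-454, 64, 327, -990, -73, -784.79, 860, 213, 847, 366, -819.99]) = [-990, -819.99, -784.79, -454, -73, 64, 213, 327, 366, 847, 860]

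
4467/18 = 1489/6 ≈ 248.17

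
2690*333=895770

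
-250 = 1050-1300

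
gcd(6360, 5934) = 6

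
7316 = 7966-650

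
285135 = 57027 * 5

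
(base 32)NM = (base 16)2F6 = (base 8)1366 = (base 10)758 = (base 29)Q4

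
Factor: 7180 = 2^2*5^1*359^1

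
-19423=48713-68136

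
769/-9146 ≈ -0.0841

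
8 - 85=-77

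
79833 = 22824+57009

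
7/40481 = 1/5783 ≈ 0.000173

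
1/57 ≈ 0.0175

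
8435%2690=365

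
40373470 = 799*50530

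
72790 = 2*36395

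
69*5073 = 350037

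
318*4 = 1272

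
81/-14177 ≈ -0.00571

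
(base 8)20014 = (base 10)8204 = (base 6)101552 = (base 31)8gk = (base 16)200c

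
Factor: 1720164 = 2^2 * 3^1 * 29^1 * 4943^1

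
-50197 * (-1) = 50197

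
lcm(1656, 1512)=34776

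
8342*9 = 75078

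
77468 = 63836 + 13632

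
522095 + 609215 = 1131310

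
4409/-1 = -4409 = -4409.00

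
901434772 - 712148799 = 189285973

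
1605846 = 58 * 27687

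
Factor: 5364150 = 2^1*3^1*5^2*11^1*3251^1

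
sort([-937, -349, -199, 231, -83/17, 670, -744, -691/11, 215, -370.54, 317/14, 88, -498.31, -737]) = [-937, -744, -737, -498.31, -370.54, -349, -199, -691/11, -83/17, 317/14, 88, 215, 231, 670]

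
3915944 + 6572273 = 10488217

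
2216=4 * 554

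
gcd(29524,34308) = 4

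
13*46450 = 603850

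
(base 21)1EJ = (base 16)2F2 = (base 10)754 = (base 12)52A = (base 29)Q0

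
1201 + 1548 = 2749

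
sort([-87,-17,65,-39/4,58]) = [-87,-17,-39/4,58,65]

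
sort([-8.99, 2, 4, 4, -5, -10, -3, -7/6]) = [-10, -8.99, -5, -3, -7/6, 2, 4, 4]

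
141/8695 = 3/185 ≈ 0.0162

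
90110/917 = 98 + 244/917 ≈ 98.27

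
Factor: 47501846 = 2^1*7^1*1277^1*2657^1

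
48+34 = 82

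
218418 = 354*617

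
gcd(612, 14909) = 17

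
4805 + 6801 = 11606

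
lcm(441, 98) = 882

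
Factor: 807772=2^2*7^1*17^1*1697^1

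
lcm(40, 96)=480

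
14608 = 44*332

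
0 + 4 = 4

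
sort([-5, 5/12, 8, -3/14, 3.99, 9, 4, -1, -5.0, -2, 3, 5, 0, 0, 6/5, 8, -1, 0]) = [-5, -5.0, -2, -1, -1, -3/14, 0, 0, 0, 5/12, 6/5, 3, 3.99, 4, 5, 8, 8, 9]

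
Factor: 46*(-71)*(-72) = 2^4*3^2*23^1*71^1 = 235152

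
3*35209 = 105627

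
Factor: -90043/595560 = -1*2^ (-3)*3^ (-1)*5^ (-1)*7^ (-1)*127^1 = -127/840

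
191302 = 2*95651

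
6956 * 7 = 48692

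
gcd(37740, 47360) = 740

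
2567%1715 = 852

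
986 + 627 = 1613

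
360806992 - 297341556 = 63465436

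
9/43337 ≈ 0.000208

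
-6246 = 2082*(-3)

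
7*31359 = 219513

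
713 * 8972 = 6397036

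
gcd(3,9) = 3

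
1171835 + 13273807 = 14445642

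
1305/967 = 1 + 338/967 ≈ 1.35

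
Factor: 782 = 2^1 * 17^1 * 23^1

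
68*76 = 5168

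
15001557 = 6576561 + 8424996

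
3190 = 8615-5425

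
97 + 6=103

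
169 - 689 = -520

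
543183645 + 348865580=892049225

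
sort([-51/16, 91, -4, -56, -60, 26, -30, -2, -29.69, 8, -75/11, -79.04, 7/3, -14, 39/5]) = [-79.04, -60, -56, -30, -29.69, -14, -75/11, -4, -51/16, -2, 7/3, 39/5, 8, 26, 91]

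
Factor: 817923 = 3^1*103^1*2647^1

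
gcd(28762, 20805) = 73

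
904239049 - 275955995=628283054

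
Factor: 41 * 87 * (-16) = -1 * 2^4 * 3^1 * 29^1 * 41^1 = -57072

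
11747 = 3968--7779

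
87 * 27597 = 2400939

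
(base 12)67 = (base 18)47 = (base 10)79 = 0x4f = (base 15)54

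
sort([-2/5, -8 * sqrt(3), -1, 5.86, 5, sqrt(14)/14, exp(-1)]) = [-8 * sqrt(3), -1, -2/5, sqrt(14)/14, exp(-1), 5, 5.86]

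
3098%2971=127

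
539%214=111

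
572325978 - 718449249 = -146123271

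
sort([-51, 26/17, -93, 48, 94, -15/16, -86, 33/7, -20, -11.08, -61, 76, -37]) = [-93, -86, -61, -51, -37, -20, -11.08, -15/16, 26/17, 33/7, 48, 76, 94]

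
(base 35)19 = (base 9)48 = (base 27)1h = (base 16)2c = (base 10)44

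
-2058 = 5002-7060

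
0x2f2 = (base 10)754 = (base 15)354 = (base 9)1027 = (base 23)19i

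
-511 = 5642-6153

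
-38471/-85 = 452 + 3/5 = 452.60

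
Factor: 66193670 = 2^1 * 5^1 * 127^1 * 52121^1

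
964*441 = 425124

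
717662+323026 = 1040688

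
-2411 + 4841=2430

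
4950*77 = 381150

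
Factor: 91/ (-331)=-1*7^1*13^1*331^ (-1)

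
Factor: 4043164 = 2^2*1010791^1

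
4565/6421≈0.711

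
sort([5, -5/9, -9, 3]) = [-9, -5/9, 3, 5]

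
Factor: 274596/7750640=2^(-2) * 3^1 * 5^(-1) * 7^2 * 17^(-1) * 41^(-1) * 139^(-1) * 467^1=68649/1937660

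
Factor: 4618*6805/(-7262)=-1*5^1*1361^1*2309^1*3631^(-1)=-15712745/3631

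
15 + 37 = 52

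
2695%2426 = 269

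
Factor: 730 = 2^1*5^1*73^1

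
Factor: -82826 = -1 * 2^1 * 41413^1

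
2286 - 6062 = -3776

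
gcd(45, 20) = 5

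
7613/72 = 105+53/72 ≈ 105.74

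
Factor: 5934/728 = 2^(-2) * 3^1 * 7^(-1) * 13^(-1) * 23^1 * 43^1 = 2967/364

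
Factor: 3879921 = 3^1 * 1293307^1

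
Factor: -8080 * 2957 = -1 * 2^4 * 5^1 * 101^1 * 2957^1 = -23892560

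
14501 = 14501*1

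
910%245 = 175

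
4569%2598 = 1971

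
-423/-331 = 1 + 92/331 ≈ 1.28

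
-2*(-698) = 1396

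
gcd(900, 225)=225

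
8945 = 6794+2151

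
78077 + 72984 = 151061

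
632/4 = 158 = 158.00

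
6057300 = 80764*75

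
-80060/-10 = 8006 = 8006.00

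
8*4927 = 39416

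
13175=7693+5482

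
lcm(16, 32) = 32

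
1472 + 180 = 1652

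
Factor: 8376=2^3 * 3^1 * 349^1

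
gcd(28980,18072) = 36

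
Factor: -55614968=-1 * 2^3 * 6951871^1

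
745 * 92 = 68540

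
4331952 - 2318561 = 2013391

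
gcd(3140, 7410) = 10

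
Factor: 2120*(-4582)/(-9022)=2^3*5^1*13^(-1)*29^1*53^1*79^1*347^(-1)=4856920/4511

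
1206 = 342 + 864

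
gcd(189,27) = 27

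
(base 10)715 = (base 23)182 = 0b1011001011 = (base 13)430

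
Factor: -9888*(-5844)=2^7*3^2*103^1*487^1=57785472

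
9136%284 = 48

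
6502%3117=268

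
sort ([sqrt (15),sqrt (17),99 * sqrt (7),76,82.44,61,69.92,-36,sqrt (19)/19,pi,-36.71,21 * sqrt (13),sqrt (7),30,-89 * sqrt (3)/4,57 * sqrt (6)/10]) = [-89 * sqrt (3)/4,-36.71,-36,sqrt (19)/19,sqrt (7),pi,sqrt (15),sqrt (17),57 * sqrt (6)/10,30,61,69.92,21 * sqrt (13),76,82.44,99 * sqrt (7)]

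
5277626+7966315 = 13243941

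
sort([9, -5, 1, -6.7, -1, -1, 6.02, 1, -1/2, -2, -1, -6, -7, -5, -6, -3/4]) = [-7, -6.7, -6, -6, -5, -5, -2, -1, -1, -1, -3/4, -1/2, 1, 1, 6.02, 9]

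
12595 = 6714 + 5881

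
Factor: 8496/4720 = 3^2 * 5^ (-1) = 9/5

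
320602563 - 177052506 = 143550057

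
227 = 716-489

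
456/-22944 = -19/956 ≈ -0.0199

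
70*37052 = 2593640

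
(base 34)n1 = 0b1100001111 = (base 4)30033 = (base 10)783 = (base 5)11113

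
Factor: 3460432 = 2^4 * 19^1 * 11383^1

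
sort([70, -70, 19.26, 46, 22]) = [-70, 19.26, 22, 46, 70]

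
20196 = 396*51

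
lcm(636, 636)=636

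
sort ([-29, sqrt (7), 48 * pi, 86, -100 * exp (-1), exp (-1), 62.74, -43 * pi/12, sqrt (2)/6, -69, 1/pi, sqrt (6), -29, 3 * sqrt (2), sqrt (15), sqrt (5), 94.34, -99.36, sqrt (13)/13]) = [-99.36, -69, -100 * exp (-1), -29, -29, -43 * pi/12, sqrt (2)/6, sqrt (13)/13, 1/pi, exp (-1), sqrt (5), sqrt (6), sqrt (7), sqrt (15), 3 * sqrt (2), 62.74, 86, 94.34, 48 * pi]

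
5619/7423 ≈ 0.757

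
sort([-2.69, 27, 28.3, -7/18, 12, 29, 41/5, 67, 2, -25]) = [-25, -2.69, -7/18, 2, 41/5, 12, 27, 28.3, 29, 67]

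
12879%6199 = 481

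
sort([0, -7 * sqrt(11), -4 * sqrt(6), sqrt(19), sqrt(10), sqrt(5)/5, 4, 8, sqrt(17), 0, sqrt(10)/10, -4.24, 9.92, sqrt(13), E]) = [-7 * sqrt(11), -4 * sqrt(6), -4.24, 0, 0, sqrt(10)/10, sqrt(5)/5, E, sqrt(10), sqrt(13), 4, sqrt(17), sqrt(19), 8, 9.92]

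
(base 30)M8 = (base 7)1643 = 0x29C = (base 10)668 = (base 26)PI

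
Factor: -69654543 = -1 * 3^1 * 7^1 * 241^1 * 13763^1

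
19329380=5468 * 3535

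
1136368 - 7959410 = -6823042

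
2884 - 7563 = -4679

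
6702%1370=1222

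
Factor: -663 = -1*3^1*13^1*17^1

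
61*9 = 549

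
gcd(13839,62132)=7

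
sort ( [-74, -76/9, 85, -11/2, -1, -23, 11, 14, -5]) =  [-74, -23, -76/9, -11/2, -5, -1, 11, 14, 85]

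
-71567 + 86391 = 14824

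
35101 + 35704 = 70805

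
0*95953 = 0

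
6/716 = 3/358 ≈ 0.00838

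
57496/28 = 2053 + 3/7≈2053.43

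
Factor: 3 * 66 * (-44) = -1 * 2^3 * 3^2 * 11^2 = -8712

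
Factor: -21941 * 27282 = -1 * 2^1 * 3^1 * 37^1 * 593^1 * 4547^1 = -598594362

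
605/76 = 7 + 73/76 ≈ 7.96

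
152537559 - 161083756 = -8546197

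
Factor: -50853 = -1 * 3^1 * 11^1 * 23^1 * 67^1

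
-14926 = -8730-6196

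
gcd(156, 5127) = 3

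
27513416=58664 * 469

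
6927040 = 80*86588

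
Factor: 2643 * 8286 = 2^1 * 3^2 * 881^1 * 1381^1 = 21899898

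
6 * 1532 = 9192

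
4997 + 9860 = 14857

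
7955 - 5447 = 2508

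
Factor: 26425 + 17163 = 2^2*17^1*641^1 = 43588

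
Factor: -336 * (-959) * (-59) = -1 * 2^4 * 3^1 * 7^2 * 59^1 * 137^1 = -19011216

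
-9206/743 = -12-290/743 ≈ -12.39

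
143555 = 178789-35234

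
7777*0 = 0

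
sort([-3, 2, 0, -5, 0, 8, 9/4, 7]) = [-5, -3, 0, 0, 2, 9/4, 7, 8]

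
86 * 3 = 258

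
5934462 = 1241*4782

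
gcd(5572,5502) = 14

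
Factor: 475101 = 3^2 * 11^1 * 4799^1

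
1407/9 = 469/3 ≈ 156.33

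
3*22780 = 68340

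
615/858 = 205/286 ≈ 0.717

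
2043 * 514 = 1050102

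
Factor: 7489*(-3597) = -1*3^1*11^1*109^1*7489^1 = -26937933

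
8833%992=897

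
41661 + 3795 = 45456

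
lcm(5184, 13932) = 222912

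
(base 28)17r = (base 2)1111101111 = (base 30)13h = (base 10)1007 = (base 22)21h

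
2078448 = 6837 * 304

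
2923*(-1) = -2923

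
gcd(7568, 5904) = 16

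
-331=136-467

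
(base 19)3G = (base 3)2201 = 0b1001001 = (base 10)73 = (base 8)111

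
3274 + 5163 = 8437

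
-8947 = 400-9347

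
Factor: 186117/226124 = 2^(-2) * 3^1 * 56531^(-1) * 62039^1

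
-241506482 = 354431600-595938082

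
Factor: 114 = 2^1*3^1*19^1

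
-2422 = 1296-3718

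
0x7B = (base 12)A3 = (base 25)4N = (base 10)123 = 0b1111011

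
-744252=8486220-9230472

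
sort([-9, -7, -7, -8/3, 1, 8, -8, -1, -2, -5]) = [-9, -8, -7, -7, -5, -8/3, -2, -1, 1, 8]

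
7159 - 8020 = -861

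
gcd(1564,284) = 4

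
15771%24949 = 15771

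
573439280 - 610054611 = -36615331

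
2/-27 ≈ -0.0741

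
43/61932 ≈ 0.000694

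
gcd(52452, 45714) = 6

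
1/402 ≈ 0.00249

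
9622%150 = 22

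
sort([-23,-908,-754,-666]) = [-908,-754,-666,-23]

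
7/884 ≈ 0.00792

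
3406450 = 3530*965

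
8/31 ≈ 0.258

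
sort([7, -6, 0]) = [-6, 0, 7]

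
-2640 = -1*2640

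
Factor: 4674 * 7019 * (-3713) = -1 * 2^1 * 3^1 * 19^1 * 41^1 * 47^1 * 79^1 * 7019^1 = -121811670678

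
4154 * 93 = 386322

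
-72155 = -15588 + -56567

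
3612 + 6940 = 10552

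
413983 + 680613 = 1094596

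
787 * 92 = 72404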